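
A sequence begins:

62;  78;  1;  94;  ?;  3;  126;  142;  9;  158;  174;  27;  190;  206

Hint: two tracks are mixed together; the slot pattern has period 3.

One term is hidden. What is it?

110

Reading positions in blocks of 3 reveals the pattern AAB — 2 tracks woven together.
Track A = 62, 78, 94, ?, 126, 142, 158, 174, 190, 206: adding 16 each time.
Track B = 1, 3, 9, 27: successive powers of 3.
Track A's pattern makes the blank 110.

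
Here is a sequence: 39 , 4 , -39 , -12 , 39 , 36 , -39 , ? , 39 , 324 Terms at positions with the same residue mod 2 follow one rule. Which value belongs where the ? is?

-108

Taking every 2nd term gives 2 separate tracks.
Subsequence A: 39, -39, 39, -39, 39. The oscillation 39·(−1)^(n+1).
Subsequence B: 4, -12, 36, ?, 324. A geometric progression (common ratio -3).
So the missing entry in subsequence B is -108.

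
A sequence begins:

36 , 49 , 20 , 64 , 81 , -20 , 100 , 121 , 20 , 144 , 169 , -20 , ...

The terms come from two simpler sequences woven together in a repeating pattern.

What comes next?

196

The slot pattern repeats as AAB (period 3), so there are 2 interleaved tracks.
Track A: 36, 49, 64, 81, 100, 121, 144, 169 — perfect squares starting at 6².
Track B: 20, -20, 20, -20 — oscillating between 20 and -20.
The 13th slot belongs to track A; its 9th term is 196.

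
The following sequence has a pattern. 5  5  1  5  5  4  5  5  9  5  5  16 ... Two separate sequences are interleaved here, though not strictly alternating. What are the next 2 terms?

Reading positions in blocks of 3 reveals the pattern AAB — 2 tracks woven together.
Stream A: 5, 5, 5, 5, 5, 5, 5, 5 (constant 5).
Stream B: 1, 4, 9, 16 (consecutive squares n² from n = 1).
Position 13 falls in stream A as its term 9, giving 5.
Term 14 comes from stream A (its 10th entry): 5.

5, 5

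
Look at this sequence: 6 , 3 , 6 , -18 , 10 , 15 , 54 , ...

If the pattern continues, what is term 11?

Positions follow the repeating pattern ABB; grouping by letter gives 2 tracks.
Subsequence A = 6, -18, 54: geometric with ratio -3.
Subsequence B = 3, 6, 10, 15: triangular numbers starting at T_2.
Position 11 → subsequence B, term 7 = 36.

36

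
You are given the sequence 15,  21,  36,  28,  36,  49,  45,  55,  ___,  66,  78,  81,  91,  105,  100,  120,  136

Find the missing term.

Reading positions in blocks of 3 reveals the pattern AAB — 2 tracks woven together.
Subsequence A = 15, 21, 28, 36, 45, 55, 66, 78, 91, 105, 120, 136: triangular numbers n(n+1)/2 for n = 5, 6, ….
Subsequence B = 36, 49, ?, 81, 100: the squares 6², 7², 8², ….
So the missing entry in subsequence B is 64.

64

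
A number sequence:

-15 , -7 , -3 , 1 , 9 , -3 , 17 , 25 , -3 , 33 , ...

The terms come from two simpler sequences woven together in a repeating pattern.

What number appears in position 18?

Reading positions in blocks of 3 reveals the pattern AAB — 2 tracks woven together.
Track A: -15, -7, 1, 9, 17, 25, 33. Arithmetic, step +8.
Track B: -3, -3, -3. Always -3.
Position 18 → track B, term 6 = -3.

-3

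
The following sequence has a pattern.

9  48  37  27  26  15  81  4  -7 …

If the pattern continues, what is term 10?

243

The slot pattern repeats as ABB (period 3), so there are 2 interleaved tracks.
Track A: 9, 27, 81. Geometric with ratio 3.
Track B: 48, 37, 26, 15, 4, -7. Linear: a_n = 59 − 11·n.
The 10th slot belongs to track A; its 4th term is 243.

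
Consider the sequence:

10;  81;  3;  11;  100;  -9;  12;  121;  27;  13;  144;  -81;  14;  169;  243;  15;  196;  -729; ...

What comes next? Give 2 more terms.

Taking every 3rd term gives 3 separate tracks.
Subsequence A = 10, 11, 12, 13, 14, 15: linear: a_n = 9 + n.
Subsequence B = 81, 100, 121, 144, 169, 196: consecutive squares n² from n = 9.
Subsequence C = 3, -9, 27, -81, 243, -729: multiplying by -3 each time.
Term 19 comes from subsequence A (its 7th entry): 16.
Term 20 comes from subsequence B (its 7th entry): 225.

16, 225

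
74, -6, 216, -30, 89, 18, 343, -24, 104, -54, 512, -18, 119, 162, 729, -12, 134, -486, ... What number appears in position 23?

1331

Taking every 4th term gives 4 separate tracks.
Stream A: 74, 89, 104, 119, 134 (arithmetic, step +15).
Stream B: -6, 18, -54, 162, -486 (geometric with ratio -3).
Stream C: 216, 343, 512, 729 (perfect cubes starting at 6³).
Stream D: -30, -24, -18, -12 (adding 6 each time).
The 23rd slot belongs to stream C; its 6th term is 1331.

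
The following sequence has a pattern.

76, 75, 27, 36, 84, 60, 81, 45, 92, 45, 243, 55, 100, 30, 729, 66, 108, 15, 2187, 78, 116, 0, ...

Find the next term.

Split by position mod 4: positions 1, 5, 9, … form one track, and each other residue class forms its own.
Track A: 76, 84, 92, 100, 108, 116. Arithmetic with common difference +8.
Track B: 75, 60, 45, 30, 15, 0. Linear: a_n = 90 − 15·n.
Track C: 27, 81, 243, 729, 2187. Powers 3^3, 3^4, 3^5, ….
Track D: 36, 45, 55, 66, 78. Triangular numbers n(n+1)/2 for n = 8, 9, ….
Term 23 comes from track C (its 6th entry): 6561.

6561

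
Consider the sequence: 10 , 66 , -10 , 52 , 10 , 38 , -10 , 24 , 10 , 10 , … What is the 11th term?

-10

Positions 1, 3, 5, … form one subsequence and positions 2, 4, 6, … form another.
Track A: 10, -10, 10, -10, 10 — oscillating between 10 and -10.
Track B: 66, 52, 38, 24, 10 — subtracting 14 each time.
Position 11 falls in track A as its term 6, giving -10.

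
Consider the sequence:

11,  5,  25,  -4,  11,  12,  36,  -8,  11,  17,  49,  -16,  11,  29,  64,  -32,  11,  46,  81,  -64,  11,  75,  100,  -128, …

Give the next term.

Read the sequence 4 terms at a time; column i is its own pattern.
Track A: 11, 11, 11, 11, 11, 11. Constant 11.
Track B: 5, 12, 17, 29, 46, 75. A Fibonacci-like recurrence a_n = a_{n-1} + a_{n-2}.
Track C: 25, 36, 49, 64, 81, 100. Consecutive squares n² from n = 5.
Track D: -4, -8, -16, -32, -64, -128. Geometric with ratio 2.
Position 25 falls in track A as its term 7, giving 11.

11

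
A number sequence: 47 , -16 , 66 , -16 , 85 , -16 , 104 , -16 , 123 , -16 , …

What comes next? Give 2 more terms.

142, -16

Taking every 2nd term gives 2 separate tracks.
Track A: 47, 66, 85, 104, 123. Adding 19 each time.
Track B: -16, -16, -16, -16, -16. The constant sequence -16.
The 11th slot belongs to track A; its 6th term is 142.
Position 12 → track B, term 6 = -16.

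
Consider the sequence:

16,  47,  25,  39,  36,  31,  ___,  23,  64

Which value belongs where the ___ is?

49

Positions 1, 3, 5, … form one subsequence and positions 2, 4, 6, … form another.
Track A: 16, 25, 36, ?, 64 — the squares 4², 5², 6², ….
Track B: 47, 39, 31, 23 — subtracting 8 each time.
The gap is track A's term 4; the rule gives 49.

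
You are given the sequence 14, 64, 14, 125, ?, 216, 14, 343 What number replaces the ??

14

Positions 1, 3, 5, … form one subsequence and positions 2, 4, 6, … form another.
Subsequence A is 14, 14, ?, 14, which is constant 14.
Subsequence B is 64, 125, 216, 343, which is perfect cubes starting at 4³.
So the missing entry in subsequence A is 14.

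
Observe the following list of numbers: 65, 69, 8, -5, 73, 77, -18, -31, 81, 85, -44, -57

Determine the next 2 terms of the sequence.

Reading positions in blocks of 4 reveals the pattern AABB — 2 tracks woven together.
Track A: 65, 69, 73, 77, 81, 85 — arithmetic, step +4.
Track B: 8, -5, -18, -31, -44, -57 — subtracting 13 each time.
Term 13 comes from track A (its 7th entry): 89.
Position 14 falls in track A as its term 8, giving 93.

89, 93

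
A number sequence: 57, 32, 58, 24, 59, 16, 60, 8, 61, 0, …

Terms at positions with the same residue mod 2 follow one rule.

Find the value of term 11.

62

Split by position mod 2 into 2 tracks.
Track A is 57, 58, 59, 60, 61, which is arithmetic with common difference +1.
Track B is 32, 24, 16, 8, 0, which is subtracting 8 each time.
Term 11 comes from track A (its 6th entry): 62.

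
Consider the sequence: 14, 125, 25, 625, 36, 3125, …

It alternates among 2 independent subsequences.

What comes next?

47

Odd-indexed and even-indexed terms follow separate rules.
Stream A: 14, 25, 36. Adding 11 each time.
Stream B: 125, 625, 3125. Powers 5^3, 5^4, 5^5, ….
Position 7 → stream A, term 4 = 47.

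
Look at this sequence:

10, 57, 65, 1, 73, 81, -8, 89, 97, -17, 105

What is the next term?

113

Positions follow the repeating pattern ABB; grouping by letter gives 2 tracks.
Stream A: 10, 1, -8, -17. Subtracting 9 each time.
Stream B: 57, 65, 73, 81, 89, 97, 105. Arithmetic, step +8.
The 12th slot belongs to stream B; its 8th term is 113.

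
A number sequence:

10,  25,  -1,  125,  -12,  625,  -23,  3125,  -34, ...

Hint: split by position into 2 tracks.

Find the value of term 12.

Odd-indexed and even-indexed terms follow separate rules.
Track A is 10, -1, -12, -23, -34, which is arithmetic, step −11.
Track B is 25, 125, 625, 3125, which is successive powers of 5.
The 12th slot belongs to track B; its 6th term is 78125.

78125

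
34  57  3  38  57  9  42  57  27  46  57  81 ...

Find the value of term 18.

729

The terms cycle through 3 interleaved subsequences.
Track A: 34, 38, 42, 46 (arithmetic, step +4).
Track B: 57, 57, 57, 57 (always 57).
Track C: 3, 9, 27, 81 (powers 3^1, 3^2, 3^3, …).
The 18th slot belongs to track C; its 6th term is 729.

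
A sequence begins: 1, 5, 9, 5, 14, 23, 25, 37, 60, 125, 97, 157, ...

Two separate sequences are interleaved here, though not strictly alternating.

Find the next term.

The slot pattern repeats as ABB (period 3), so there are 2 interleaved tracks.
Track A = 1, 5, 25, 125: geometric with ratio 5.
Track B = 5, 9, 14, 23, 37, 60, 97, 157: each term equals the sum of the previous two.
Position 13 → track A, term 5 = 625.

625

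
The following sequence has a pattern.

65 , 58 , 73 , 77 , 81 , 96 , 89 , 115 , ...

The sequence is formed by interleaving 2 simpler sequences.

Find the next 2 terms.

Split by position mod 2 into 2 tracks.
Track A: 65, 73, 81, 89 (arithmetic, step +8).
Track B: 58, 77, 96, 115 (arithmetic, step +19).
Term 9 comes from track A (its 5th entry): 97.
Position 10 → track B, term 5 = 134.

97, 134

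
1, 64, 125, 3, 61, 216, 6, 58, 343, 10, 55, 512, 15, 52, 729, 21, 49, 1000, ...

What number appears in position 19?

28

Split by position mod 3: positions 1, 4, 7, … form one track, and each other residue class forms its own.
Track A: 1, 3, 6, 10, 15, 21. Triangular numbers n(n+1)/2 for n = 1, 2, ….
Track B: 64, 61, 58, 55, 52, 49. Subtracting 3 each time.
Track C: 125, 216, 343, 512, 729, 1000. Consecutive cubes n³ from n = 5.
Position 19 → track A, term 7 = 28.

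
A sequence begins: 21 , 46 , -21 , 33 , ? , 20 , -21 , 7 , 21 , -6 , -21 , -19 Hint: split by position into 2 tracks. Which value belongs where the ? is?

Split by position mod 2 into 2 tracks.
Track A: 21, -21, ?, -21, 21, -21. The oscillation 21·(−1)^(n+1).
Track B: 46, 33, 20, 7, -6, -19. Linear: a_n = 59 − 13·n.
The gap is track A's term 3; the rule gives 21.

21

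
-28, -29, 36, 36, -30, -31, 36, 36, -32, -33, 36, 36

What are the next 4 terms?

-34, -35, 36, 36

Positions follow the repeating pattern AABB; grouping by letter gives 2 tracks.
Track A is -28, -29, -30, -31, -32, -33, which is subtracting 1 each time.
Track B is 36, 36, 36, 36, 36, 36, which is always 36.
Position 13 → track A, term 7 = -34.
The 14th slot belongs to track A; its 8th term is -35.
Position 15 falls in track B as its term 7, giving 36.
The 16th slot belongs to track B; its 8th term is 36.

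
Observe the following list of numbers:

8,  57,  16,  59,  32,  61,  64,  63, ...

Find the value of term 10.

Split by position mod 2 into 2 tracks.
Track A: 8, 16, 32, 64 — powers of 2.
Track B: 57, 59, 61, 63 — adding 2 each time.
Term 10 comes from track B (its 5th entry): 65.

65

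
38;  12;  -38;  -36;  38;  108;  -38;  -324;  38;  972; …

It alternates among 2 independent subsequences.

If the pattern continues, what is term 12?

-2916

Odd-indexed and even-indexed terms follow separate rules.
Stream A: 38, -38, 38, -38, 38 — oscillating between 38 and -38.
Stream B: 12, -36, 108, -324, 972 — multiplying by -3 each time.
Position 12 falls in stream B as its term 6, giving -2916.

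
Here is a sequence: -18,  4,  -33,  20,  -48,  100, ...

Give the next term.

-63

Positions 1, 3, 5, … form one subsequence and positions 2, 4, 6, … form another.
Subsequence A: -18, -33, -48. Subtracting 15 each time.
Subsequence B: 4, 20, 100. Geometric, ×5 each step.
Position 7 → subsequence A, term 4 = -63.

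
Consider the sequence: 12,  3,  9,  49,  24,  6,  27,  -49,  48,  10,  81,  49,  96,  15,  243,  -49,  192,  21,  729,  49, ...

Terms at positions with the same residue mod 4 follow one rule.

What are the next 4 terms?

384, 28, 2187, -49

Taking every 4th term gives 4 separate tracks.
Stream A is 12, 24, 48, 96, 192, which is a geometric progression (common ratio 2).
Stream B is 3, 6, 10, 15, 21, which is the triangular numbers T_2, T_3, ….
Stream C is 9, 27, 81, 243, 729, which is powers of 3.
Stream D is 49, -49, 49, -49, 49, which is alternating ±49.
The 21st slot belongs to stream A; its 6th term is 384.
Position 22 falls in stream B as its term 6, giving 28.
Position 23 falls in stream C as its term 6, giving 2187.
Position 24 → stream D, term 6 = -49.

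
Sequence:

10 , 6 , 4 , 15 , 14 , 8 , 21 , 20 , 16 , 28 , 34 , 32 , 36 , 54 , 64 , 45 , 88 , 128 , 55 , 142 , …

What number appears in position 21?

Read the sequence 3 terms at a time; column i is its own pattern.
Subsequence A is 10, 15, 21, 28, 36, 45, 55, which is the triangular numbers T_4, T_5, ….
Subsequence B is 6, 14, 20, 34, 54, 88, 142, which is each term equals the sum of the previous two.
Subsequence C is 4, 8, 16, 32, 64, 128, which is powers of 2.
The 21st slot belongs to subsequence C; its 7th term is 256.

256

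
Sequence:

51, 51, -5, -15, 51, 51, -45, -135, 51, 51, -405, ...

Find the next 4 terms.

-1215, 51, 51, -3645

Reading positions in blocks of 4 reveals the pattern AABB — 2 tracks woven together.
Track A is 51, 51, 51, 51, 51, 51, which is the constant sequence 51.
Track B is -5, -15, -45, -135, -405, which is multiplying by 3 each time.
Position 12 → track B, term 6 = -1215.
Position 13 falls in track A as its term 7, giving 51.
Term 14 comes from track A (its 8th entry): 51.
Position 15 → track B, term 7 = -3645.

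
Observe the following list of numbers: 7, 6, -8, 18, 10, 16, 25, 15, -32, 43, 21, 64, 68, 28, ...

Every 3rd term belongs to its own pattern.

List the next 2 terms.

-128, 111

The terms cycle through 3 interleaved subsequences.
Stream A is 7, 18, 25, 43, 68, which is Fibonacci-style (each term is the sum of the two before it).
Stream B is 6, 10, 15, 21, 28, which is triangular numbers n(n+1)/2 for n = 3, 4, ….
Stream C is -8, 16, -32, 64, which is multiplying by -2 each time.
Term 15 comes from stream C (its 5th entry): -128.
Term 16 comes from stream A (its 6th entry): 111.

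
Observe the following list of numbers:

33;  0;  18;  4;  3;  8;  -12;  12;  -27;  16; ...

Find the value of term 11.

Split by position mod 2 into 2 tracks.
Stream A: 33, 18, 3, -12, -27 — arithmetic, step −15.
Stream B: 0, 4, 8, 12, 16 — adding 4 each time.
Term 11 comes from stream A (its 6th entry): -42.

-42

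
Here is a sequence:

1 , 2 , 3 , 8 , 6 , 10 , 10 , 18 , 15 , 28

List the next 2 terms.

Taking every 2nd term gives 2 separate tracks.
Track A = 1, 3, 6, 10, 15: the triangular numbers T_1, T_2, ….
Track B = 2, 8, 10, 18, 28: Fibonacci-style (each term is the sum of the two before it).
The 11th slot belongs to track A; its 6th term is 21.
Position 12 → track B, term 6 = 46.

21, 46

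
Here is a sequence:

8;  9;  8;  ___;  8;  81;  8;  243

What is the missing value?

Split by position mod 2 into 2 tracks.
Track A is 8, 8, 8, 8, which is the constant sequence 8.
Track B is 9, ?, 81, 243, which is powers 3^2, 3^3, 3^4, ….
So the missing entry in track B is 27.

27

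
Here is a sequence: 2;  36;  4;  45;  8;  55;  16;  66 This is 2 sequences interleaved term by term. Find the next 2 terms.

The terms cycle through 2 interleaved subsequences.
Track A = 2, 4, 8, 16: powers of 2.
Track B = 36, 45, 55, 66: the triangular numbers T_8, T_9, ….
Position 9 → track A, term 5 = 32.
The 10th slot belongs to track B; its 5th term is 78.

32, 78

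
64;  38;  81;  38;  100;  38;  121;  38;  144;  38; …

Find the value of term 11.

Odd-indexed and even-indexed terms follow separate rules.
Stream A = 64, 81, 100, 121, 144: the squares 8², 9², 10², ….
Stream B = 38, 38, 38, 38, 38: the constant sequence 38.
The 11th slot belongs to stream A; its 6th term is 169.

169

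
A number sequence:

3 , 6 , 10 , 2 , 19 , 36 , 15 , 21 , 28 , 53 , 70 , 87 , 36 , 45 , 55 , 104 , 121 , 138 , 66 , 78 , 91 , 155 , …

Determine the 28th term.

206

Reading positions in blocks of 6 reveals the pattern AAABBB — 2 tracks woven together.
Track A: 3, 6, 10, 15, 21, 28, 36, 45, 55, 66, 78, 91. Triangular numbers starting at T_2.
Track B: 2, 19, 36, 53, 70, 87, 104, 121, 138, 155. Adding 17 each time.
Position 28 → track B, term 13 = 206.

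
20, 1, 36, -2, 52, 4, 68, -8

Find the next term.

84

The terms cycle through 2 interleaved subsequences.
Track A = 20, 36, 52, 68: arithmetic, step +16.
Track B = 1, -2, 4, -8: geometric with ratio -2.
Term 9 comes from track A (its 5th entry): 84.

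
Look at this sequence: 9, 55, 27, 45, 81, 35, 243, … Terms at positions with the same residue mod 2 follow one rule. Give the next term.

25

Odd-indexed and even-indexed terms follow separate rules.
Subsequence A: 9, 27, 81, 243 (powers of 3).
Subsequence B: 55, 45, 35 (arithmetic with common difference −10).
Position 8 falls in subsequence B as its term 4, giving 25.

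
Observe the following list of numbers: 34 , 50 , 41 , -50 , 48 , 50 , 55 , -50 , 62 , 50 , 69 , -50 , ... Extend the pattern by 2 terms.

76, 50

Taking every 2nd term gives 2 separate tracks.
Subsequence A = 34, 41, 48, 55, 62, 69: linear: a_n = 27 + 7·n.
Subsequence B = 50, -50, 50, -50, 50, -50: alternating ±50.
Term 13 comes from subsequence A (its 7th entry): 76.
The 14th slot belongs to subsequence B; its 7th term is 50.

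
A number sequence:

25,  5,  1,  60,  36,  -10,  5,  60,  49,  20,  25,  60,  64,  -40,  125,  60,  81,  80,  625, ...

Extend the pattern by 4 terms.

60, 100, -160, 3125

Taking every 4th term gives 4 separate tracks.
Track A = 25, 36, 49, 64, 81: perfect squares starting at 5².
Track B = 5, -10, 20, -40, 80: a geometric progression (common ratio -2).
Track C = 1, 5, 25, 125, 625: successive powers of 5.
Track D = 60, 60, 60, 60: always 60.
Position 20 → track D, term 5 = 60.
The 21st slot belongs to track A; its 6th term is 100.
The 22nd slot belongs to track B; its 6th term is -160.
Position 23 → track C, term 6 = 3125.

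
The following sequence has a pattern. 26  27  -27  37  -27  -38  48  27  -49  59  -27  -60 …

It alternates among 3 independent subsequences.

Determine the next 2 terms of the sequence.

The terms cycle through 3 interleaved subsequences.
Track A: 26, 37, 48, 59 — adding 11 each time.
Track B: 27, -27, 27, -27 — alternating ±27.
Track C: -27, -38, -49, -60 — linear: a_n = -16 − 11·n.
The 13th slot belongs to track A; its 5th term is 70.
Position 14 → track B, term 5 = 27.

70, 27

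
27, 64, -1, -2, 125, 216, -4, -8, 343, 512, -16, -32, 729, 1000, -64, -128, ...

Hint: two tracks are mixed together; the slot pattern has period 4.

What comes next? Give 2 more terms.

1331, 1728

Positions follow the repeating pattern AABB; grouping by letter gives 2 tracks.
Track A: 27, 64, 125, 216, 343, 512, 729, 1000 — the cubes 3³, 4³, 5³, ….
Track B: -1, -2, -4, -8, -16, -32, -64, -128 — geometric with ratio 2.
The 17th slot belongs to track A; its 9th term is 1331.
Position 18 falls in track A as its term 10, giving 1728.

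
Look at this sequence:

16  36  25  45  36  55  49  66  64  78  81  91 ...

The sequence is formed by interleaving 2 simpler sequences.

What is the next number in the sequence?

The terms cycle through 2 interleaved subsequences.
Subsequence A: 16, 25, 36, 49, 64, 81 (perfect squares starting at 4²).
Subsequence B: 36, 45, 55, 66, 78, 91 (the triangular numbers T_8, T_9, …).
Position 13 falls in subsequence A as its term 7, giving 100.

100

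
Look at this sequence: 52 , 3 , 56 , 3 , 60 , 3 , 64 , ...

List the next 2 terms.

3, 68

Positions 1, 3, 5, … form one subsequence and positions 2, 4, 6, … form another.
Track A: 52, 56, 60, 64 — arithmetic, step +4.
Track B: 3, 3, 3 — always 3.
Position 8 falls in track B as its term 4, giving 3.
Position 9 falls in track A as its term 5, giving 68.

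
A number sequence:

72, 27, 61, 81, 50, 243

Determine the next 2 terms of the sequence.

39, 729

Taking every 2nd term gives 2 separate tracks.
Stream A: 72, 61, 50. Arithmetic, step −11.
Stream B: 27, 81, 243. Powers 3^3, 3^4, 3^5, ….
Position 7 → stream A, term 4 = 39.
The 8th slot belongs to stream B; its 4th term is 729.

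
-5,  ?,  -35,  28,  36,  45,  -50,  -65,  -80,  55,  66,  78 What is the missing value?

Positions follow the repeating pattern AAABBB; grouping by letter gives 2 tracks.
Subsequence A: -5, ?, -35, -50, -65, -80 — arithmetic with common difference −15.
Subsequence B: 28, 36, 45, 55, 66, 78 — triangular numbers starting at T_7.
Subsequence A's pattern makes the blank -20.

-20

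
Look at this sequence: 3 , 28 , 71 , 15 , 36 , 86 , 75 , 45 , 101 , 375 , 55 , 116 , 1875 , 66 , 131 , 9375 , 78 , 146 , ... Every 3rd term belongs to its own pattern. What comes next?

46875

Split by position mod 3: positions 1, 4, 7, … form one track, and each other residue class forms its own.
Track A = 3, 15, 75, 375, 1875, 9375: geometric, ×5 each step.
Track B = 28, 36, 45, 55, 66, 78: the triangular numbers T_7, T_8, ….
Track C = 71, 86, 101, 116, 131, 146: linear: a_n = 56 + 15·n.
Position 19 falls in track A as its term 7, giving 46875.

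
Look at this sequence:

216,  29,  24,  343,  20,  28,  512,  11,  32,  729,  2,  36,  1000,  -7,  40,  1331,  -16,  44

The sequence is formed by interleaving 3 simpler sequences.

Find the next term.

1728

Split by position mod 3: positions 1, 4, 7, … form one track, and each other residue class forms its own.
Subsequence A = 216, 343, 512, 729, 1000, 1331: consecutive cubes n³ from n = 6.
Subsequence B = 29, 20, 11, 2, -7, -16: linear: a_n = 38 − 9·n.
Subsequence C = 24, 28, 32, 36, 40, 44: arithmetic with common difference +4.
Position 19 falls in subsequence A as its term 7, giving 1728.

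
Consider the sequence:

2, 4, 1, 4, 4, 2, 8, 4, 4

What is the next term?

16

The terms cycle through 3 interleaved subsequences.
Track A = 2, 4, 8: multiplying by 2 each time.
Track B = 4, 4, 4: always 4.
Track C = 1, 2, 4: powers 2^0, 2^1, 2^2, ….
Term 10 comes from track A (its 4th entry): 16.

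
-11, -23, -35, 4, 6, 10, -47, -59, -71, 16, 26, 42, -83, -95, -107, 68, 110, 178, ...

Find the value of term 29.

The slot pattern repeats as AAABBB (period 6), so there are 2 interleaved tracks.
Track A is -11, -23, -35, -47, -59, -71, -83, -95, -107, which is arithmetic, step −12.
Track B is 4, 6, 10, 16, 26, 42, 68, 110, 178, which is Fibonacci-style (each term is the sum of the two before it).
Position 29 falls in track B as its term 14, giving 1974.

1974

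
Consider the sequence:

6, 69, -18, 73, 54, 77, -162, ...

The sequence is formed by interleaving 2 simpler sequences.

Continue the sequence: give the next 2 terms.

Split by position mod 2 into 2 tracks.
Stream A: 6, -18, 54, -162. Multiplying by -3 each time.
Stream B: 69, 73, 77. Arithmetic, step +4.
The 8th slot belongs to stream B; its 4th term is 81.
The 9th slot belongs to stream A; its 5th term is 486.

81, 486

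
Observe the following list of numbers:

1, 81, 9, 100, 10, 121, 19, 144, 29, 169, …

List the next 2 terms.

Taking every 2nd term gives 2 separate tracks.
Subsequence A: 1, 9, 10, 19, 29 (each term equals the sum of the previous two).
Subsequence B: 81, 100, 121, 144, 169 (perfect squares starting at 9²).
Term 11 comes from subsequence A (its 6th entry): 48.
Position 12 falls in subsequence B as its term 6, giving 196.

48, 196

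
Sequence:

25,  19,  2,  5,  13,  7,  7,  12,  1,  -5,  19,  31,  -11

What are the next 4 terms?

Positions follow the repeating pattern AABB; grouping by letter gives 2 tracks.
Stream A = 25, 19, 13, 7, 1, -5, -11: arithmetic, step −6.
Stream B = 2, 5, 7, 12, 19, 31: a Fibonacci-like recurrence a_n = a_{n-1} + a_{n-2}.
Term 14 comes from stream A (its 8th entry): -17.
Position 15 falls in stream B as its term 7, giving 50.
Position 16 → stream B, term 8 = 81.
The 17th slot belongs to stream A; its 9th term is -23.

-17, 50, 81, -23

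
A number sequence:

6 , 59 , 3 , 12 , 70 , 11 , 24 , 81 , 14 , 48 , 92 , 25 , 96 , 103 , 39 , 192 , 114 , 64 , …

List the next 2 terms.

384, 125

Split by position mod 3 into 3 tracks.
Stream A: 6, 12, 24, 48, 96, 192 — multiplying by 2 each time.
Stream B: 59, 70, 81, 92, 103, 114 — adding 11 each time.
Stream C: 3, 11, 14, 25, 39, 64 — a Fibonacci-like recurrence a_n = a_{n-1} + a_{n-2}.
Position 19 → stream A, term 7 = 384.
Term 20 comes from stream B (its 7th entry): 125.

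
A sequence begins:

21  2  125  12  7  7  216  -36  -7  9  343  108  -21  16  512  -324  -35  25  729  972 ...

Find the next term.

-49

Split by position mod 4 into 4 tracks.
Track A: 21, 7, -7, -21, -35 — subtracting 14 each time.
Track B: 2, 7, 9, 16, 25 — each term equals the sum of the previous two.
Track C: 125, 216, 343, 512, 729 — the cubes 5³, 6³, 7³, ….
Track D: 12, -36, 108, -324, 972 — multiplying by -3 each time.
Position 21 → track A, term 6 = -49.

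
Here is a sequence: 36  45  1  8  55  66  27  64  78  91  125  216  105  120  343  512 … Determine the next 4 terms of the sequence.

136, 153, 729, 1000

Positions follow the repeating pattern AABB; grouping by letter gives 2 tracks.
Stream A: 36, 45, 55, 66, 78, 91, 105, 120. Triangular numbers n(n+1)/2 for n = 8, 9, ….
Stream B: 1, 8, 27, 64, 125, 216, 343, 512. Perfect cubes starting at 1³.
Position 17 → stream A, term 9 = 136.
Term 18 comes from stream A (its 10th entry): 153.
The 19th slot belongs to stream B; its 9th term is 729.
Position 20 → stream B, term 10 = 1000.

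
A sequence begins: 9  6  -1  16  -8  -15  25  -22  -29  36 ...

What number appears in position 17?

-64

The slot pattern repeats as ABB (period 3), so there are 2 interleaved tracks.
Stream A = 9, 16, 25, 36: consecutive squares n² from n = 3.
Stream B = 6, -1, -8, -15, -22, -29: arithmetic, step −7.
Position 17 → stream B, term 11 = -64.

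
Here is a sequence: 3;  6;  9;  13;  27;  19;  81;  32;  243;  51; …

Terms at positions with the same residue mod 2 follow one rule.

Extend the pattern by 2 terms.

729, 83

Split by position mod 2 into 2 tracks.
Track A: 3, 9, 27, 81, 243 (powers 3^1, 3^2, 3^3, …).
Track B: 6, 13, 19, 32, 51 (Fibonacci-style (each term is the sum of the two before it)).
The 11th slot belongs to track A; its 6th term is 729.
The 12th slot belongs to track B; its 6th term is 83.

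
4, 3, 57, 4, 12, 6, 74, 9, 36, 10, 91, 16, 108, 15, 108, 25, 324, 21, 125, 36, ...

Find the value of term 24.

Read the sequence 4 terms at a time; column i is its own pattern.
Track A: 4, 12, 36, 108, 324. Geometric with ratio 3.
Track B: 3, 6, 10, 15, 21. The triangular numbers T_2, T_3, ….
Track C: 57, 74, 91, 108, 125. Linear: a_n = 40 + 17·n.
Track D: 4, 9, 16, 25, 36. The squares 2², 3², 4², ….
Position 24 falls in track D as its term 6, giving 49.

49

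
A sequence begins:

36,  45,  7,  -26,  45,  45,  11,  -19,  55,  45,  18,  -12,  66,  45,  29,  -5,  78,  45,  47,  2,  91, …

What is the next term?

45

Taking every 4th term gives 4 separate tracks.
Track A: 36, 45, 55, 66, 78, 91 (triangular numbers n(n+1)/2 for n = 8, 9, …).
Track B: 45, 45, 45, 45, 45 (always 45).
Track C: 7, 11, 18, 29, 47 (Fibonacci-style (each term is the sum of the two before it)).
Track D: -26, -19, -12, -5, 2 (arithmetic, step +7).
The 22nd slot belongs to track B; its 6th term is 45.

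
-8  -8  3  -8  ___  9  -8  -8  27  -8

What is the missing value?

-8

Positions follow the repeating pattern AAB; grouping by letter gives 2 tracks.
Track A = -8, -8, -8, ?, -8, -8, -8: the constant sequence -8.
Track B = 3, 9, 27: powers of 3.
Track A's pattern makes the blank -8.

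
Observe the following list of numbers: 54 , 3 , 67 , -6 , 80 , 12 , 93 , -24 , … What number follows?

106

The terms cycle through 2 interleaved subsequences.
Track A: 54, 67, 80, 93. Arithmetic with common difference +13.
Track B: 3, -6, 12, -24. Multiplying by -2 each time.
Position 9 falls in track A as its term 5, giving 106.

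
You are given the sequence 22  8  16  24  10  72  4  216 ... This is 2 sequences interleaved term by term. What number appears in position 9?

-2

Positions 1, 3, 5, … form one subsequence and positions 2, 4, 6, … form another.
Track A: 22, 16, 10, 4 — subtracting 6 each time.
Track B: 8, 24, 72, 216 — a geometric progression (common ratio 3).
Position 9 falls in track A as its term 5, giving -2.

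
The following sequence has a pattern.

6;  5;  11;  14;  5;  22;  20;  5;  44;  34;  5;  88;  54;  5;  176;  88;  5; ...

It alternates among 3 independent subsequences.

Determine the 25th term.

The terms cycle through 3 interleaved subsequences.
Subsequence A = 6, 14, 20, 34, 54, 88: each term equals the sum of the previous two.
Subsequence B = 5, 5, 5, 5, 5, 5: always 5.
Subsequence C = 11, 22, 44, 88, 176: geometric, ×2 each step.
Position 25 falls in subsequence A as its term 9, giving 372.

372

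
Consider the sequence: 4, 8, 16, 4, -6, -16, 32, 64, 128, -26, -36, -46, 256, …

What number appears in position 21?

8192

Reading positions in blocks of 6 reveals the pattern AAABBB — 2 tracks woven together.
Track A is 4, 8, 16, 32, 64, 128, 256, which is powers of 2.
Track B is 4, -6, -16, -26, -36, -46, which is arithmetic, step −10.
Position 21 falls in track A as its term 12, giving 8192.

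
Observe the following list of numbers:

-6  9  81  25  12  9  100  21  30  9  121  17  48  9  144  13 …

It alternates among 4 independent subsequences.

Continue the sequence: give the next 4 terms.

66, 9, 169, 9

The terms cycle through 4 interleaved subsequences.
Stream A: -6, 12, 30, 48 (adding 18 each time).
Stream B: 9, 9, 9, 9 (constant 9).
Stream C: 81, 100, 121, 144 (consecutive squares n² from n = 9).
Stream D: 25, 21, 17, 13 (arithmetic, step −4).
The 17th slot belongs to stream A; its 5th term is 66.
Position 18 falls in stream B as its term 5, giving 9.
Position 19 falls in stream C as its term 5, giving 169.
The 20th slot belongs to stream D; its 5th term is 9.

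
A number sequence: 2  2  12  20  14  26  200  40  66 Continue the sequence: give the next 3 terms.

2000, 106, 172

Reading positions in blocks of 3 reveals the pattern ABB — 2 tracks woven together.
Track A = 2, 20, 200: geometric with ratio 10.
Track B = 2, 12, 14, 26, 40, 66: a Fibonacci-like recurrence a_n = a_{n-1} + a_{n-2}.
The 10th slot belongs to track A; its 4th term is 2000.
The 11th slot belongs to track B; its 7th term is 106.
Term 12 comes from track B (its 8th entry): 172.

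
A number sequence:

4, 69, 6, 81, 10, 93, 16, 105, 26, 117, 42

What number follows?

129

Odd-indexed and even-indexed terms follow separate rules.
Track A: 4, 6, 10, 16, 26, 42 — a Fibonacci-like recurrence a_n = a_{n-1} + a_{n-2}.
Track B: 69, 81, 93, 105, 117 — arithmetic with common difference +12.
The 12th slot belongs to track B; its 6th term is 129.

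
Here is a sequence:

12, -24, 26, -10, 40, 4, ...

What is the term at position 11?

Taking every 2nd term gives 2 separate tracks.
Track A: 12, 26, 40 (adding 14 each time).
Track B: -24, -10, 4 (adding 14 each time).
Position 11 falls in track A as its term 6, giving 82.

82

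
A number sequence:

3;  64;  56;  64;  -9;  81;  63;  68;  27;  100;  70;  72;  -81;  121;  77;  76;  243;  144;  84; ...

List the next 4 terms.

80, -729, 169, 91

Split by position mod 4: positions 1, 5, 9, … form one track, and each other residue class forms its own.
Stream A = 3, -9, 27, -81, 243: geometric, ×-3 each step.
Stream B = 64, 81, 100, 121, 144: consecutive squares n² from n = 8.
Stream C = 56, 63, 70, 77, 84: adding 7 each time.
Stream D = 64, 68, 72, 76: arithmetic, step +4.
The 20th slot belongs to stream D; its 5th term is 80.
Position 21 falls in stream A as its term 6, giving -729.
Term 22 comes from stream B (its 6th entry): 169.
Term 23 comes from stream C (its 6th entry): 91.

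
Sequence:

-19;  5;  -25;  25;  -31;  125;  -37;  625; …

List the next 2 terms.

Odd-indexed and even-indexed terms follow separate rules.
Track A is -19, -25, -31, -37, which is linear: a_n = -13 − 6·n.
Track B is 5, 25, 125, 625, which is successive powers of 5.
Term 9 comes from track A (its 5th entry): -43.
Term 10 comes from track B (its 5th entry): 3125.

-43, 3125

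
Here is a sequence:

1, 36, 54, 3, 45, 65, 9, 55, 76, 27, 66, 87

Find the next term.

81

Split by position mod 3 into 3 tracks.
Track A is 1, 3, 9, 27, which is successive powers of 3.
Track B is 36, 45, 55, 66, which is the triangular numbers T_8, T_9, ….
Track C is 54, 65, 76, 87, which is arithmetic with common difference +11.
Position 13 → track A, term 5 = 81.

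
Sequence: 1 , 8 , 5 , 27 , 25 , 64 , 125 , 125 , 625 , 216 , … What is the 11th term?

Odd-indexed and even-indexed terms follow separate rules.
Subsequence A = 1, 5, 25, 125, 625: powers 5^0, 5^1, 5^2, ….
Subsequence B = 8, 27, 64, 125, 216: the cubes 2³, 3³, 4³, ….
Position 11 falls in subsequence A as its term 6, giving 3125.

3125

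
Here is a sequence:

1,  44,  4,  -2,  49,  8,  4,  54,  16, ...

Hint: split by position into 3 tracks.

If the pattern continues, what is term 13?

The terms cycle through 3 interleaved subsequences.
Track A: 1, -2, 4. A geometric progression (common ratio -2).
Track B: 44, 49, 54. Linear: a_n = 39 + 5·n.
Track C: 4, 8, 16. Powers of 2.
Position 13 → track A, term 5 = 16.

16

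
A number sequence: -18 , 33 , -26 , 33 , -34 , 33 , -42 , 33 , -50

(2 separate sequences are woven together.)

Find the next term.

Positions 1, 3, 5, … form one subsequence and positions 2, 4, 6, … form another.
Stream A is -18, -26, -34, -42, -50, which is arithmetic with common difference −8.
Stream B is 33, 33, 33, 33, which is constant 33.
The 10th slot belongs to stream B; its 5th term is 33.

33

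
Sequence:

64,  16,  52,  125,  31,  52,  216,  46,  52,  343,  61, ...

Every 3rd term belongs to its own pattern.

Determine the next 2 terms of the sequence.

52, 512

Split by position mod 3 into 3 tracks.
Track A: 64, 125, 216, 343 — the cubes 4³, 5³, 6³, ….
Track B: 16, 31, 46, 61 — linear: a_n = 1 + 15·n.
Track C: 52, 52, 52 — the constant sequence 52.
Position 12 falls in track C as its term 4, giving 52.
Position 13 falls in track A as its term 5, giving 512.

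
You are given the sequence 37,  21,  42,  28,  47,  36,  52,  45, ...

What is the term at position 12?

The terms cycle through 2 interleaved subsequences.
Stream A: 37, 42, 47, 52 (arithmetic with common difference +5).
Stream B: 21, 28, 36, 45 (triangular numbers starting at T_6).
The 12th slot belongs to stream B; its 6th term is 66.

66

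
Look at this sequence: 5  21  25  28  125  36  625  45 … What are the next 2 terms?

Odd-indexed and even-indexed terms follow separate rules.
Track A: 5, 25, 125, 625. Powers 5^1, 5^2, 5^3, ….
Track B: 21, 28, 36, 45. The triangular numbers T_6, T_7, ….
The 9th slot belongs to track A; its 5th term is 3125.
The 10th slot belongs to track B; its 5th term is 55.

3125, 55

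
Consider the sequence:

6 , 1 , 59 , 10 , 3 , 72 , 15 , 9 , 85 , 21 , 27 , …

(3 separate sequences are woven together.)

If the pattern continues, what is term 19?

45

Split by position mod 3: positions 1, 4, 7, … form one track, and each other residue class forms its own.
Track A is 6, 10, 15, 21, which is triangular numbers starting at T_3.
Track B is 1, 3, 9, 27, which is powers 3^0, 3^1, 3^2, ….
Track C is 59, 72, 85, which is adding 13 each time.
Term 19 comes from track A (its 7th entry): 45.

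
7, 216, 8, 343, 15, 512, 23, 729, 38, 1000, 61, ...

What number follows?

1331

Taking every 2nd term gives 2 separate tracks.
Stream A: 7, 8, 15, 23, 38, 61. Each term equals the sum of the previous two.
Stream B: 216, 343, 512, 729, 1000. Perfect cubes starting at 6³.
Term 12 comes from stream B (its 6th entry): 1331.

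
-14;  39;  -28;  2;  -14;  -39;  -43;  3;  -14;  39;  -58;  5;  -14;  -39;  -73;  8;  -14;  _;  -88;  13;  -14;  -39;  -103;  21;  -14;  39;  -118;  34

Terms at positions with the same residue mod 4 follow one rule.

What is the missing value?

The terms cycle through 4 interleaved subsequences.
Track A: -14, -14, -14, -14, -14, -14, -14 (constant -14).
Track B: 39, -39, 39, -39, ?, -39, 39 (oscillating between 39 and -39).
Track C: -28, -43, -58, -73, -88, -103, -118 (arithmetic, step −15).
Track D: 2, 3, 5, 8, 13, 21, 34 (a Fibonacci-like recurrence a_n = a_{n-1} + a_{n-2}).
The gap is track B's term 5; the rule gives 39.

39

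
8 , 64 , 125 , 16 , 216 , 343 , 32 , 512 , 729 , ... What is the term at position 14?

Positions follow the repeating pattern ABB; grouping by letter gives 2 tracks.
Stream A is 8, 16, 32, which is successive powers of 2.
Stream B is 64, 125, 216, 343, 512, 729, which is perfect cubes starting at 4³.
Position 14 falls in stream B as its term 9, giving 1728.

1728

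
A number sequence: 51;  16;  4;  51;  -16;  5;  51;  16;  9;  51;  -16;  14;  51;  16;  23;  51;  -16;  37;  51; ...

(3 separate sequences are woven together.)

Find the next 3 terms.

16, 60, 51

Read the sequence 3 terms at a time; column i is its own pattern.
Stream A: 51, 51, 51, 51, 51, 51, 51. Constant 51.
Stream B: 16, -16, 16, -16, 16, -16. Alternating ±16.
Stream C: 4, 5, 9, 14, 23, 37. Each term equals the sum of the previous two.
Position 20 → stream B, term 7 = 16.
The 21st slot belongs to stream C; its 7th term is 60.
Position 22 → stream A, term 8 = 51.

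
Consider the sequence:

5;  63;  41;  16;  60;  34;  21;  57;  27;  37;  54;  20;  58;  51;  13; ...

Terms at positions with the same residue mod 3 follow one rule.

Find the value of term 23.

The terms cycle through 3 interleaved subsequences.
Track A: 5, 16, 21, 37, 58 (a Fibonacci-like recurrence a_n = a_{n-1} + a_{n-2}).
Track B: 63, 60, 57, 54, 51 (subtracting 3 each time).
Track C: 41, 34, 27, 20, 13 (arithmetic with common difference −7).
Position 23 falls in track B as its term 8, giving 42.

42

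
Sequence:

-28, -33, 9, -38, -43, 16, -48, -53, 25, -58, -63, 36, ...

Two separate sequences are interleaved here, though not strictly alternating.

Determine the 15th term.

49

Positions follow the repeating pattern AAB; grouping by letter gives 2 tracks.
Stream A = -28, -33, -38, -43, -48, -53, -58, -63: linear: a_n = -23 − 5·n.
Stream B = 9, 16, 25, 36: consecutive squares n² from n = 3.
Position 15 → stream B, term 5 = 49.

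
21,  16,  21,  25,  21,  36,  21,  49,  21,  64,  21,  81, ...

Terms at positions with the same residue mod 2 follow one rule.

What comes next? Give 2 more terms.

Positions 1, 3, 5, … form one subsequence and positions 2, 4, 6, … form another.
Subsequence A = 21, 21, 21, 21, 21, 21: the constant sequence 21.
Subsequence B = 16, 25, 36, 49, 64, 81: perfect squares starting at 4².
The 13th slot belongs to subsequence A; its 7th term is 21.
Position 14 falls in subsequence B as its term 7, giving 100.

21, 100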